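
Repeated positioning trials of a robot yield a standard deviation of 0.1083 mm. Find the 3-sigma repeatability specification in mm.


repeatability = 3*sigma = 3*0.1083 = 0.3249

0.3249 mm


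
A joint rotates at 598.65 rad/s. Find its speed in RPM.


RPM = 598.65 * 60/(2*pi) = 5716.6864

5716.6864 RPM


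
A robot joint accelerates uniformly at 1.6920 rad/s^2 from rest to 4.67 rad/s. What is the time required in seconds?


t = delta_omega / alpha = 4.67 / 1.6920 = 2.7600

2.7600 s


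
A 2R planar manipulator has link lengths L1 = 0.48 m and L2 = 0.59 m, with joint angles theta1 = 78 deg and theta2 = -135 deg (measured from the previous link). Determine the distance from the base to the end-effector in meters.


x = L1*cos(th1) + L2*cos(th1+th2) = 0.421135
y = L1*sin(th1) + L2*sin(th1+th2) = -0.025305
d = sqrt(x^2 + y^2) = sqrt(0.177355 + 6.403430e-04) = 0.4219

0.4219 m


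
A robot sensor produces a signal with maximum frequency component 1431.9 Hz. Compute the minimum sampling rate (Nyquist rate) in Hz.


f_s,min = 2*f_max = 2*1431.9 = 2863.8000

2863.8000 Hz


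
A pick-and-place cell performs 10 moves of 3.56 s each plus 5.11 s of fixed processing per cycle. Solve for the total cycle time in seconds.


T = 10*3.56 + 5.11 = 40.7100

40.7100 s


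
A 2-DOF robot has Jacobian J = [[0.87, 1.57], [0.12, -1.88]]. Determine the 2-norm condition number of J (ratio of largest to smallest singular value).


JJ^T eigenvalues: trace(JJ^T) = 6.7706, det(JJ^T) = det(J)^2 = 3.32697600
s_max^2 = (6.7706 + sqrt(32.53312036))/2 = 6.23719062
s_min^2 = (6.7706 - sqrt(32.53312036))/2 = 0.53340938
kappa = s_max/s_min = sqrt(6.23719062/0.53340938) = 3.4195

3.4195


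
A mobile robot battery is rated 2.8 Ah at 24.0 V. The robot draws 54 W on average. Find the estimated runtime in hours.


E = 2.8*24.0 = 67.2000 Wh
t = E/P = 67.2000/54 = 1.2444

1.2444 hours


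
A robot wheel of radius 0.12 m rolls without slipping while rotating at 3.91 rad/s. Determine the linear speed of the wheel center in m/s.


v = omega * r = 3.91 * 0.12 = 0.4692

0.4692 m/s


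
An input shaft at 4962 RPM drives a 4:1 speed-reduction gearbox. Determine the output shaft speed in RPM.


omega_out = omega_in / N = 4962 / 4 = 1240.5000

1240.5000 RPM


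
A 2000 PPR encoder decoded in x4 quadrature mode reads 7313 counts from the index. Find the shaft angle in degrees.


angle = counts * 360 / (PPR*4) = 7313 * 360 / 8000 = 329.0850

329.0850 degrees


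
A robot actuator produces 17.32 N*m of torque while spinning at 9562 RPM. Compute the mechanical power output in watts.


omega = 9562 * 2*pi/60 = 1001.330298 rad/s
P = tau * omega = 17.32 * 1001.330298 = 17343.0408

17343.0408 W


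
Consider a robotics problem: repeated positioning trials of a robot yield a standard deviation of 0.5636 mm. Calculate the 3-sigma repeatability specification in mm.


repeatability = 3*sigma = 3*0.5636 = 1.6908

1.6908 mm


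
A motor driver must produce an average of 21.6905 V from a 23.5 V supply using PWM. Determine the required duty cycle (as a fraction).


D = V_avg/V_supply = 21.6905/23.5 = 0.9230

0.9230


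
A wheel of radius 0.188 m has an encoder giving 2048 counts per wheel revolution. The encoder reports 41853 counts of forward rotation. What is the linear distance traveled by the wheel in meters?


revs = 41853/2048 = 20.436035
d = revs * 2*pi*r = 20.436035 * 2*pi*0.188 = 24.1398

24.1398 m


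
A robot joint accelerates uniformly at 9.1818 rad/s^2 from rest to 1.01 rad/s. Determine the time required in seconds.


t = delta_omega / alpha = 1.01 / 9.1818 = 0.1100

0.1100 s


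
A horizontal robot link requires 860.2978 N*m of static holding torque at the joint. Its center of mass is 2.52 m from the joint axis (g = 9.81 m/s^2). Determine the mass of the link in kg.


m = tau / (g*L) = 860.2978 / (9.81 * 2.52) = 34.8000

34.8000 kg


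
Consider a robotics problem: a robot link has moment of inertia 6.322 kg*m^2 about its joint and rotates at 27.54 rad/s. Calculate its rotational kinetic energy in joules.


KE = (1/2)*I*omega^2 = 0.5*6.322*27.54^2 = 2397.4655

2397.4655 J


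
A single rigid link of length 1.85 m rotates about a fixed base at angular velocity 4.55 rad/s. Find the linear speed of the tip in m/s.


v = L*omega = 1.85 * 4.55 = 8.4175

8.4175 m/s


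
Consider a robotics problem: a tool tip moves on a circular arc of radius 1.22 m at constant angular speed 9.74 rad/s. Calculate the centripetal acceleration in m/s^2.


a_c = omega^2 * r = 9.74^2 * 1.22 = 115.7385

115.7385 m/s^2


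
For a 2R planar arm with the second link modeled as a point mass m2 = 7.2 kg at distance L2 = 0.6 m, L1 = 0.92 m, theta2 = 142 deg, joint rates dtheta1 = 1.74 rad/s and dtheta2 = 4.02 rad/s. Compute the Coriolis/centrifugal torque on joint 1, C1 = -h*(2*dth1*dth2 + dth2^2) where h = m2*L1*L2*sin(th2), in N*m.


h = m2*L1*L2*sin(th2) = 7.2*0.92*0.6*sin(142 deg) = 2.446885
C1 = -h*(2*1.74*4.02 + 4.02^2) = -2.446885*30.1500 = -73.7736

-73.7736 N*m


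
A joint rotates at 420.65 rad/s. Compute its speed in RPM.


RPM = 420.65 * 60/(2*pi) = 4016.9116

4016.9116 RPM


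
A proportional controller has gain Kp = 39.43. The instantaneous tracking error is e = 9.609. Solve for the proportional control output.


u_P = Kp * e = 39.43 * 9.609 = 378.8829

378.8829


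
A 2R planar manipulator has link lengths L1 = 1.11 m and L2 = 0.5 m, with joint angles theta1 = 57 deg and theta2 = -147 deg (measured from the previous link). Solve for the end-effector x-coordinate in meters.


x = L1*cos(th1) + L2*cos(th1+th2) = 1.11*cos(57 deg) + 0.5*cos(-90 deg) = 0.6045

0.6045 m


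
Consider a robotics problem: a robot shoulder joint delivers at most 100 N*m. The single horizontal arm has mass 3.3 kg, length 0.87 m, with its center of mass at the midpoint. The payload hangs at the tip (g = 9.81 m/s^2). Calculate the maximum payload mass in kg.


tau_arm = m_arm*g*(L/2) = 3.3*9.81*0.87/2 = 14.0823 N*m
tau_payload = tau_max - tau_arm = 100 - 14.0823 = 85.9177
m_payload = tau_payload / (g*L) = 85.9177 / (9.81*0.87) = 10.0669

10.0669 kg


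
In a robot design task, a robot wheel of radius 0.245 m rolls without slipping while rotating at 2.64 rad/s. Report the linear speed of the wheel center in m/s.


v = omega * r = 2.64 * 0.245 = 0.6468

0.6468 m/s


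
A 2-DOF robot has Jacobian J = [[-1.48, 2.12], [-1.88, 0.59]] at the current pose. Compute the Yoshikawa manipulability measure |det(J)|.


det(J) = -1.48*0.59 - (2.12)*(-1.88) = 3.1124
|det(J)| = 3.1124

3.1124


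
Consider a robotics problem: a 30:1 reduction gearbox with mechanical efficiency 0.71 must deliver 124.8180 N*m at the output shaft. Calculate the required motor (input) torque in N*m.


tau_in = tau_out / (N * eta) = 124.8180 / (30 * 0.71) = 5.8600

5.8600 N*m


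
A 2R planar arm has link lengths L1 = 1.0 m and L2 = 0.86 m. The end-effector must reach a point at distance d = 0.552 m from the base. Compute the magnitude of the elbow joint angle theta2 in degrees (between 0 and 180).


cos(th2) = (d^2 - L1^2 - L2^2)/(2*L1*L2) = (0.552^2 - 1.0^2 - 0.86^2)/(2*1.0*0.86) = -0.83424186
th2 = acos(-0.83424186) = 146.5370 deg

146.5370 degrees


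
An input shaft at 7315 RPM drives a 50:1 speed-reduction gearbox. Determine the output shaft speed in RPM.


omega_out = omega_in / N = 7315 / 50 = 146.3000

146.3000 RPM


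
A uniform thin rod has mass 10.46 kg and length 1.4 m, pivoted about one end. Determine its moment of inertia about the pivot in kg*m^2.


I = (1/3)*m*L^2 = (1/3)*10.46*1.4^2 = 6.8339

6.8339 kg*m^2


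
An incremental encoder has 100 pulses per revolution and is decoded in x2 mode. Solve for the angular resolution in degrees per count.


resolution = 360 / (PPR * 2) = 360 / 200 = 1.8000

1.8000 degrees


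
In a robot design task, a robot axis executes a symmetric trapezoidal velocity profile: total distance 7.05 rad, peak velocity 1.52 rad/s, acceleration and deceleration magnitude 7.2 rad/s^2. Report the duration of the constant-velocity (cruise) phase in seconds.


t_acc = v/a = 0.211111 s, d_acc = v^2/(2a) = 0.160444 rad each
d_cruise = 7.05 - 2*0.160444 = 6.729112 rad
t_cruise = d_cruise/v = 6.729112/1.52 = 4.4270

4.4270 s


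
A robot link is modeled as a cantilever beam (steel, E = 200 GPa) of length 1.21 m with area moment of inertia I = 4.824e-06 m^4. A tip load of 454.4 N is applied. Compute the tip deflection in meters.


delta = F*L^3/(3*E*I) = 454.4*1.21^3/(3*2.000e+11*4.824e-06)
      = 804.9973184/2894400 = 2.7812e-04

2.7812e-04 m


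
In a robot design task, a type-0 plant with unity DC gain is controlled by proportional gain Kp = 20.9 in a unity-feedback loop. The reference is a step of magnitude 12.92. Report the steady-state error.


e_ss = R/(1 + Kp) = 12.92/(1 + 20.9) = 12.92/21.9000 = 0.5900

0.5900


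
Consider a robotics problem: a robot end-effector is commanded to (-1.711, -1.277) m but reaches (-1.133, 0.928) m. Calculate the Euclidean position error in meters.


dx = -1.133 - (-1.711) = 0.5780, dy = 0.928 - (-1.277) = 2.2050
err = sqrt(0.334084 + 4.862025) = 2.2795

2.2795 m


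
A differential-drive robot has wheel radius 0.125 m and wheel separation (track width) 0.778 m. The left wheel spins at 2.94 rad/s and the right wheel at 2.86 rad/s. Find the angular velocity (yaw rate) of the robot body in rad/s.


omega = r*(wR - wL)/L = 0.125*(2.86 - (2.94))/0.778 = -0.0129

-0.0129 rad/s


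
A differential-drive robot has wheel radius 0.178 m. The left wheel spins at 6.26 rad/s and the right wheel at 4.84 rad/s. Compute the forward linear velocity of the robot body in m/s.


v = r*(wR + wL)/2 = 0.178*(4.84 + 6.26)/2 = 0.9879

0.9879 m/s


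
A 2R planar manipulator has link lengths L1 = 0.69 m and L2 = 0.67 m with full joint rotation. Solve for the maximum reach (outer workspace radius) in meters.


r_max = L1 + L2 = 0.69 + 0.67 = 1.3600

1.3600 m


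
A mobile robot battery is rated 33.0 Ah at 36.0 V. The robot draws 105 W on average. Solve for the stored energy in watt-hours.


E = capacity * V = 33.0*36.0 = 1188.0000

1188.0000 Wh


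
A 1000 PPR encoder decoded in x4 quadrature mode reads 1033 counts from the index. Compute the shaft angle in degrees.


angle = counts * 360 / (PPR*4) = 1033 * 360 / 4000 = 92.9700

92.9700 degrees


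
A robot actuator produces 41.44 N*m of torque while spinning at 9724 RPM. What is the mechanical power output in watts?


omega = 9724 * 2*pi/60 = 1018.294899 rad/s
P = tau * omega = 41.44 * 1018.294899 = 42198.1406

42198.1406 W


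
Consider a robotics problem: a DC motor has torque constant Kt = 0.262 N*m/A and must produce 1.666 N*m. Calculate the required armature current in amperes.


I = tau / Kt = 1.666/0.262 = 6.3588

6.3588 A


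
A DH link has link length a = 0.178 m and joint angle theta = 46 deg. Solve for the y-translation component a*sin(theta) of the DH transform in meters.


a*sin(theta) = 0.178*sin(46 deg) = 0.1280

0.1280 m


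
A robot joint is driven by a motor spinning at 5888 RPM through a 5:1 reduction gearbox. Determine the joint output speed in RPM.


omega_joint = omega_motor / N = 5888 / 5 = 1177.6000

1177.6000 RPM


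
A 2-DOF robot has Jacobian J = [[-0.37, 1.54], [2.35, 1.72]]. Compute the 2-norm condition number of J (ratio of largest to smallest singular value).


JJ^T eigenvalues: trace(JJ^T) = 10.9894, det(JJ^T) = det(J)^2 = 18.10842916
s_max^2 = (10.9894 + sqrt(48.33319572))/2 = 8.97080399
s_min^2 = (10.9894 - sqrt(48.33319572))/2 = 2.01859601
kappa = s_max/s_min = sqrt(8.97080399/2.01859601) = 2.1081

2.1081


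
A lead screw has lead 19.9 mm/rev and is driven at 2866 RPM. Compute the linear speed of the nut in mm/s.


v = lead * (RPM/60) = 19.9*2866/60 = 950.5567

950.5567 mm/s


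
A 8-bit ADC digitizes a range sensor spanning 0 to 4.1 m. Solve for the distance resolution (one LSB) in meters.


res = range / 2^n = 4.1/2^8 = 4.1/256 = 0.0160

0.0160 m


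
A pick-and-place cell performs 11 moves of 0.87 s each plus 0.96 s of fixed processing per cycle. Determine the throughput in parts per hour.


T_cycle = 11*0.87 + 0.96 = 10.5300 s
rate = 3600/T = 341.8803

341.8803 parts/hour


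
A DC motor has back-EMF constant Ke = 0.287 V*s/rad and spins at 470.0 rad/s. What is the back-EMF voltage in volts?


V_emf = Ke * omega = 0.287*470.0 = 134.8900

134.8900 V


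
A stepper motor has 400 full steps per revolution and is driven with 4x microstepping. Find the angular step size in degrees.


step = 360/(400*4) = 360/1600 = 0.2250

0.2250 degrees


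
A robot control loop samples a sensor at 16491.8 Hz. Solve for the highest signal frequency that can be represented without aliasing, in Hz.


f_max = f_s/2 = 16491.8/2 = 8245.9000

8245.9000 Hz


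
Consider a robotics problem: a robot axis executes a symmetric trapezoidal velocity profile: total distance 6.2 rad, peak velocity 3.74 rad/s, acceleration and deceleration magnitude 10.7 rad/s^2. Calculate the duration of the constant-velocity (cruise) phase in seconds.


t_acc = v/a = 0.349533 s, d_acc = v^2/(2a) = 0.653626 rad each
d_cruise = 6.2 - 2*0.653626 = 4.892748 rad
t_cruise = d_cruise/v = 4.892748/3.74 = 1.3082

1.3082 s


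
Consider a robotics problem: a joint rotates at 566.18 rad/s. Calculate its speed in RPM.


RPM = 566.18 * 60/(2*pi) = 5406.6207

5406.6207 RPM


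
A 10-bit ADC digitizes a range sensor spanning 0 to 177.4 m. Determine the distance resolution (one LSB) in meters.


res = range / 2^n = 177.4/2^10 = 177.4/1024 = 0.1732

0.1732 m


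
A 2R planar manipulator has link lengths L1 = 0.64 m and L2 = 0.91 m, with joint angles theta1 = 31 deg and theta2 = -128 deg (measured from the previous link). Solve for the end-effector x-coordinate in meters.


x = L1*cos(th1) + L2*cos(th1+th2) = 0.64*cos(31 deg) + 0.91*cos(-97 deg) = 0.4377

0.4377 m


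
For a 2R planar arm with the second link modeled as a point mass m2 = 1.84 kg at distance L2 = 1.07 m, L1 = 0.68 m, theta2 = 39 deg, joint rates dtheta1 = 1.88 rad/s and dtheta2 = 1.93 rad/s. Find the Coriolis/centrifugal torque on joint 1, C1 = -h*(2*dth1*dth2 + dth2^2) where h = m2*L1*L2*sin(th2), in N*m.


h = m2*L1*L2*sin(th2) = 1.84*0.68*1.07*sin(39 deg) = 0.842524
C1 = -h*(2*1.88*1.93 + 1.93^2) = -0.842524*10.9817 = -9.2523

-9.2523 N*m


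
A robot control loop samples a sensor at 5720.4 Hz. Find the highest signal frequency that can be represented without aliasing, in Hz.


f_max = f_s/2 = 5720.4/2 = 2860.2000

2860.2000 Hz


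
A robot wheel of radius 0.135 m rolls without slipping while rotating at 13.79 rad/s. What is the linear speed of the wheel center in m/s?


v = omega * r = 13.79 * 0.135 = 1.8617

1.8617 m/s


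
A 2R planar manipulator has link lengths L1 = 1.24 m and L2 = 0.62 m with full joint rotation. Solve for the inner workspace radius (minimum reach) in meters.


r_min = |L1 - L2| = |1.24 - 0.62| = 0.6200

0.6200 m


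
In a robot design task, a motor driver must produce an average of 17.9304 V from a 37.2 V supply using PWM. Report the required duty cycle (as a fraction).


D = V_avg/V_supply = 17.9304/37.2 = 0.4820

0.4820


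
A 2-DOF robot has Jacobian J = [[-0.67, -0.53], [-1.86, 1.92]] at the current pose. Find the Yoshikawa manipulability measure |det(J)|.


det(J) = -0.67*1.92 - (-0.53)*(-1.86) = -2.2722
|det(J)| = 2.2722

2.2722


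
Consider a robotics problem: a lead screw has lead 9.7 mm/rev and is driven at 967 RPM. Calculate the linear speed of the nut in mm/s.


v = lead * (RPM/60) = 9.7*967/60 = 156.3317

156.3317 mm/s


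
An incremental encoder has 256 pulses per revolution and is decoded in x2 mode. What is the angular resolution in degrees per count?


resolution = 360 / (PPR * 2) = 360 / 512 = 0.7031

0.7031 degrees


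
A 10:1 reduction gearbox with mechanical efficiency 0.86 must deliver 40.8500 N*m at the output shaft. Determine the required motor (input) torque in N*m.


tau_in = tau_out / (N * eta) = 40.8500 / (10 * 0.86) = 4.7500

4.7500 N*m


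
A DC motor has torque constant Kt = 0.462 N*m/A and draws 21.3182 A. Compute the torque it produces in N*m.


tau = Kt * I = 0.462*21.3182 = 9.8490

9.8490 N*m


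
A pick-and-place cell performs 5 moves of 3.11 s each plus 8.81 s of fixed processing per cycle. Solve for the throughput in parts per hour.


T_cycle = 5*3.11 + 8.81 = 24.3600 s
rate = 3600/T = 147.7833

147.7833 parts/hour


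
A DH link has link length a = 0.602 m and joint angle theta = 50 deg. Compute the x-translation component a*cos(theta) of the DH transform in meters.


a*cos(theta) = 0.602*cos(50 deg) = 0.3870

0.3870 m


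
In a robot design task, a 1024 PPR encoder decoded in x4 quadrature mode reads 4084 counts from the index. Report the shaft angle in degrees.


angle = counts * 360 / (PPR*4) = 4084 * 360 / 4096 = 358.9453

358.9453 degrees


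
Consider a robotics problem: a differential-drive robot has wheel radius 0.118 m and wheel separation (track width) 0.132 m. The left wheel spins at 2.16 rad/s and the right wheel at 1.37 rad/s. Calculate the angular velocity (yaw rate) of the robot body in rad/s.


omega = r*(wR - wL)/L = 0.118*(1.37 - (2.16))/0.132 = -0.7062

-0.7062 rad/s


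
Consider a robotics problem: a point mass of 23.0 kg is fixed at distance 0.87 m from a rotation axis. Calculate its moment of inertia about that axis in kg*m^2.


I = m*r^2 = 23.0*0.87^2 = 17.4087

17.4087 kg*m^2


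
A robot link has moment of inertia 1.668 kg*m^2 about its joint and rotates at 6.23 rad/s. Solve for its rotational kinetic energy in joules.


KE = (1/2)*I*omega^2 = 0.5*1.668*6.23^2 = 32.3700

32.3700 J


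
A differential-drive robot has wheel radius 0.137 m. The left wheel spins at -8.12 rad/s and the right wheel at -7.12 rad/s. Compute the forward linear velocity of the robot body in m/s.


v = r*(wR + wL)/2 = 0.137*(-7.12 + -8.12)/2 = -1.0439

-1.0439 m/s


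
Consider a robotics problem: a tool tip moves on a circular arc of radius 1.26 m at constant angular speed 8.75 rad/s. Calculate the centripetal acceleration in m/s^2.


a_c = omega^2 * r = 8.75^2 * 1.26 = 96.4688

96.4688 m/s^2


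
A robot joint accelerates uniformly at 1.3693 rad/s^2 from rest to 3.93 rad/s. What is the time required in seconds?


t = delta_omega / alpha = 3.93 / 1.3693 = 2.8701

2.8701 s


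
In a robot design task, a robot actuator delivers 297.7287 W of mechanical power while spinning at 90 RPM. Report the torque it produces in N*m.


omega = 90 * 2*pi/60 = 9.424778 rad/s
tau = P / omega = 297.7287 / 9.424778 = 31.5900

31.5900 N*m


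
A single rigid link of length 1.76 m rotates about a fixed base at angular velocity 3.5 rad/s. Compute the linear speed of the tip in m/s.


v = L*omega = 1.76 * 3.5 = 6.1600

6.1600 m/s


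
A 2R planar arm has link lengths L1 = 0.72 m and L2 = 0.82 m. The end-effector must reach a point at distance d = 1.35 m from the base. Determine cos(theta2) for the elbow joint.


cos(th2) = (d^2 - L1^2 - L2^2)/(2*L1*L2) = (1.35^2 - 0.72^2 - 0.82^2)/(2*0.72*0.82) = 0.5350

0.5350


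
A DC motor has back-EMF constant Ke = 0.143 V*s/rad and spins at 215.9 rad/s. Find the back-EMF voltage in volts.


V_emf = Ke * omega = 0.143*215.9 = 30.8737

30.8737 V


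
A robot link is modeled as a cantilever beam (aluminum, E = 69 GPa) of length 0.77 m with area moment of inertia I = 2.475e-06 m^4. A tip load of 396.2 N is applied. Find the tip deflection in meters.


delta = F*L^3/(3*E*I) = 396.2*0.77^3/(3*6.900e+10*2.475e-06)
      = 180.8783746/512325 = 3.5305e-04

3.5305e-04 m


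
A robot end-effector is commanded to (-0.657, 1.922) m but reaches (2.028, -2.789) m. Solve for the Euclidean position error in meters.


dx = 2.028 - (-0.657) = 2.6850, dy = -2.789 - (1.922) = -4.7110
err = sqrt(7.209225 + 22.193521) = 5.4224

5.4224 m


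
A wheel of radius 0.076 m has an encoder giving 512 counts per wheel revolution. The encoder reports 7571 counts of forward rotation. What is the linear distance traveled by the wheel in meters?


revs = 7571/512 = 14.787109
d = revs * 2*pi*r = 14.787109 * 2*pi*0.076 = 7.0612

7.0612 m


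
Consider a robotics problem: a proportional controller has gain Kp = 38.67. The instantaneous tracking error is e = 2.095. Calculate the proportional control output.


u_P = Kp * e = 38.67 * 2.095 = 81.0137

81.0137


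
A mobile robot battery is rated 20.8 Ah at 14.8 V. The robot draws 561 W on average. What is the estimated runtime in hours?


E = 20.8*14.8 = 307.8400 Wh
t = E/P = 307.8400/561 = 0.5487

0.5487 hours


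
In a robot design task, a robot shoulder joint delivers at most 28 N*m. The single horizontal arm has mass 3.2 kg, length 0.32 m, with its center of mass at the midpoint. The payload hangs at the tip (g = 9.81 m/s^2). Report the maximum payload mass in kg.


tau_arm = m_arm*g*(L/2) = 3.2*9.81*0.32/2 = 5.0227 N*m
tau_payload = tau_max - tau_arm = 28 - 5.0227 = 22.9773
m_payload = tau_payload / (g*L) = 22.9773 / (9.81*0.32) = 7.3195

7.3195 kg


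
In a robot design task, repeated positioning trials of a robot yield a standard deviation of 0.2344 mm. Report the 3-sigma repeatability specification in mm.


repeatability = 3*sigma = 3*0.2344 = 0.7032

0.7032 mm


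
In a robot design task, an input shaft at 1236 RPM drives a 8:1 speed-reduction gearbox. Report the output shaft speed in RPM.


omega_out = omega_in / N = 1236 / 8 = 154.5000

154.5000 RPM


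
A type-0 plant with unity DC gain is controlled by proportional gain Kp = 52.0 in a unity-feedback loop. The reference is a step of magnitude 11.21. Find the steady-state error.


e_ss = R/(1 + Kp) = 11.21/(1 + 52.0) = 11.21/53.0000 = 0.2115

0.2115


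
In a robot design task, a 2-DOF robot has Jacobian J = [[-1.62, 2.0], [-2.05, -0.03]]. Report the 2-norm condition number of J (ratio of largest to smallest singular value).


JJ^T eigenvalues: trace(JJ^T) = 10.8278, det(JJ^T) = det(J)^2 = 17.21088196
s_max^2 = (10.8278 + sqrt(48.39772500))/2 = 8.89232367
s_min^2 = (10.8278 - sqrt(48.39772500))/2 = 1.93547633
kappa = s_max/s_min = sqrt(8.89232367/1.93547633) = 2.1435

2.1435


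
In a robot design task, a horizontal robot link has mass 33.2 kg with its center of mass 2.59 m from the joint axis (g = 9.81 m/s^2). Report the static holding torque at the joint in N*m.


tau = m*g*L = 33.2 * 9.81 * 2.59 = 843.5423

843.5423 N*m


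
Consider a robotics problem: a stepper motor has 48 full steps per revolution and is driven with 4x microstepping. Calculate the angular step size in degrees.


step = 360/(48*4) = 360/192 = 1.8750

1.8750 degrees


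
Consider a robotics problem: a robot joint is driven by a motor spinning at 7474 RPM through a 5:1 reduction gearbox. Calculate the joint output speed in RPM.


omega_joint = omega_motor / N = 7474 / 5 = 1494.8000

1494.8000 RPM


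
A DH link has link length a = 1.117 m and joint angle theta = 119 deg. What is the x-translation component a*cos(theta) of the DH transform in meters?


a*cos(theta) = 1.117*cos(119 deg) = -0.5415

-0.5415 m


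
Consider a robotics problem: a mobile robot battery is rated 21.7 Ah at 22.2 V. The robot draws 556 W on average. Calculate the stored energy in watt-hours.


E = capacity * V = 21.7*22.2 = 481.7400

481.7400 Wh


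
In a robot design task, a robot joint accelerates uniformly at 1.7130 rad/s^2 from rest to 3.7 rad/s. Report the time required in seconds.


t = delta_omega / alpha = 3.7 / 1.7130 = 2.1600

2.1600 s


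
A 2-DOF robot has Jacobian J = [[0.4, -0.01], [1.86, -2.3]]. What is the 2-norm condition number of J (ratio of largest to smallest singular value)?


JJ^T eigenvalues: trace(JJ^T) = 8.9097, det(JJ^T) = det(J)^2 = 0.81252196
s_max^2 = (8.9097 + sqrt(76.13266625))/2 = 8.81755175
s_min^2 = (8.9097 - sqrt(76.13266625))/2 = 0.09214825
kappa = s_max/s_min = sqrt(8.81755175/0.09214825) = 9.7821

9.7821


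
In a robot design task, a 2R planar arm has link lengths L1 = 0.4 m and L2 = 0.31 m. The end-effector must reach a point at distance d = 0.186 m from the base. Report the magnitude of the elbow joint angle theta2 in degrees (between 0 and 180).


cos(th2) = (d^2 - L1^2 - L2^2)/(2*L1*L2) = (0.186^2 - 0.4^2 - 0.31^2)/(2*0.4*0.31) = -0.89316129
th2 = acos(-0.89316129) = 153.2732 deg

153.2732 degrees


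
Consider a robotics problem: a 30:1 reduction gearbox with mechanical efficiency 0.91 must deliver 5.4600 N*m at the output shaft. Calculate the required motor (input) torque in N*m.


tau_in = tau_out / (N * eta) = 5.4600 / (30 * 0.91) = 0.2000

0.2000 N*m


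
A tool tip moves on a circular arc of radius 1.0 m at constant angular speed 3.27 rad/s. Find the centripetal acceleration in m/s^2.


a_c = omega^2 * r = 3.27^2 * 1.0 = 10.6929

10.6929 m/s^2


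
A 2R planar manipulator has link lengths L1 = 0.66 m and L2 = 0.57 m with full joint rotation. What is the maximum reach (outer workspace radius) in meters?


r_max = L1 + L2 = 0.66 + 0.57 = 1.2300

1.2300 m


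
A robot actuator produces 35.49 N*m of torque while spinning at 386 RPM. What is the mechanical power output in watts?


omega = 386 * 2*pi/60 = 40.421825 rad/s
P = tau * omega = 35.49 * 40.421825 = 1434.5706

1434.5706 W


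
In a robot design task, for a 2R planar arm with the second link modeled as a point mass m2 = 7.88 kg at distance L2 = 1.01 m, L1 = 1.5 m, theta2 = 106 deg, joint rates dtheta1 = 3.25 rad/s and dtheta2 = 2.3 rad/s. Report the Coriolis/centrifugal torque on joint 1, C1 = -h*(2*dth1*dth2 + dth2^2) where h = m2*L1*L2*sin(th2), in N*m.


h = m2*L1*L2*sin(th2) = 7.88*1.5*1.01*sin(106 deg) = 11.475734
C1 = -h*(2*3.25*2.3 + 2.3^2) = -11.475734*20.2400 = -232.2689

-232.2689 N*m


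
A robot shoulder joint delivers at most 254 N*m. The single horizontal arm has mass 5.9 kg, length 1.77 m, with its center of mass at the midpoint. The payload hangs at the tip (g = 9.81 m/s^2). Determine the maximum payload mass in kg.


tau_arm = m_arm*g*(L/2) = 5.9*9.81*1.77/2 = 51.2229 N*m
tau_payload = tau_max - tau_arm = 254 - 51.2229 = 202.7771
m_payload = tau_payload / (g*L) = 202.7771 / (9.81*1.77) = 11.6782

11.6782 kg


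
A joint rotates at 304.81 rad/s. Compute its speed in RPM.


RPM = 304.81 * 60/(2*pi) = 2910.7211

2910.7211 RPM


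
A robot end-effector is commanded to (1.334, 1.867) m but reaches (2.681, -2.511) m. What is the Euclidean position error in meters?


dx = 2.681 - (1.334) = 1.3470, dy = -2.511 - (1.867) = -4.3780
err = sqrt(1.814409 + 19.166884) = 4.5805

4.5805 m


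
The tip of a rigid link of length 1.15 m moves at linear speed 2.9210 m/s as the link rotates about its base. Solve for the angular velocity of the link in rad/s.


omega = v / L = 2.9210 / 1.15 = 2.5400

2.5400 rad/s


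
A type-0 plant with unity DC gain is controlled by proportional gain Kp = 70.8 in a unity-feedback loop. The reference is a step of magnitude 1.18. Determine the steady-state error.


e_ss = R/(1 + Kp) = 1.18/(1 + 70.8) = 1.18/71.8000 = 0.0164

0.0164


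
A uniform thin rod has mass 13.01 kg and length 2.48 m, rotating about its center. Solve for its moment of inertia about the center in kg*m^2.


I = (1/12)*m*L^2 = (1/12)*13.01*2.48^2 = 6.6681

6.6681 kg*m^2


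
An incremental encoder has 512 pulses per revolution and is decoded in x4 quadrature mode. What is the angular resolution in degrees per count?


resolution = 360 / (PPR * 4) = 360 / 2048 = 0.1758

0.1758 degrees


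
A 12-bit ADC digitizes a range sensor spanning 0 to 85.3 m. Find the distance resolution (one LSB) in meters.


res = range / 2^n = 85.3/2^12 = 85.3/4096 = 0.0208

0.0208 m


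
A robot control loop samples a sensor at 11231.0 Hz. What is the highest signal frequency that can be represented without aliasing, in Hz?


f_max = f_s/2 = 11231.0/2 = 5615.5000

5615.5000 Hz


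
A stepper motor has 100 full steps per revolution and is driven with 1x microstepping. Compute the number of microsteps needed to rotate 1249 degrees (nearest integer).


step_size = 360/(100*1) = 360/100 = 3.600000 deg
n = 1249/(360/100) = 1249*100/360 = 346.9444 -> 347

347 steps


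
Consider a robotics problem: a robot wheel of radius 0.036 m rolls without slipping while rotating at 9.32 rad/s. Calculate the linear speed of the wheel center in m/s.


v = omega * r = 9.32 * 0.036 = 0.3355

0.3355 m/s


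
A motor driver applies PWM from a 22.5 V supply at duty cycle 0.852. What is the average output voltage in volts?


V_avg = V_supply * D = 22.5*0.852 = 19.1700

19.1700 V


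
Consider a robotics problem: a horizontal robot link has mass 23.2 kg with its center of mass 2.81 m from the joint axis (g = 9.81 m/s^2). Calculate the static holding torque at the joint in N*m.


tau = m*g*L = 23.2 * 9.81 * 2.81 = 639.5335

639.5335 N*m


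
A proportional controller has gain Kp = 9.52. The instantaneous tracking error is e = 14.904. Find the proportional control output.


u_P = Kp * e = 9.52 * 14.904 = 141.8861

141.8861


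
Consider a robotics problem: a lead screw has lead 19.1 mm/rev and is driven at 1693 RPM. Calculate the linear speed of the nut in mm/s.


v = lead * (RPM/60) = 19.1*1693/60 = 538.9383

538.9383 mm/s


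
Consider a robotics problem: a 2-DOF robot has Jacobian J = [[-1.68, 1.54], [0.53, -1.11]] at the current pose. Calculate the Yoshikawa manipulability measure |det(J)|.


det(J) = -1.68*-1.11 - (1.54)*(0.53) = 1.0486
|det(J)| = 1.0486

1.0486


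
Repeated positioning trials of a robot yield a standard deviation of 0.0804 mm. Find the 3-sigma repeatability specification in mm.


repeatability = 3*sigma = 3*0.0804 = 0.2412

0.2412 mm


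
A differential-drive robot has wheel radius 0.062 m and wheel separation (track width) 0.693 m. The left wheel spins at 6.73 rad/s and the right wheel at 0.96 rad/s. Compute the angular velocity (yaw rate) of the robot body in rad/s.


omega = r*(wR - wL)/L = 0.062*(0.96 - (6.73))/0.693 = -0.5162

-0.5162 rad/s


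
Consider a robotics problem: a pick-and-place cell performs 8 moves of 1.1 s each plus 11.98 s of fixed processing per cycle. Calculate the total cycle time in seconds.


T = 8*1.1 + 11.98 = 20.7800

20.7800 s


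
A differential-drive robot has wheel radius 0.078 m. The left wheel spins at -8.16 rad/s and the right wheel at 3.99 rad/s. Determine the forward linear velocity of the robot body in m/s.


v = r*(wR + wL)/2 = 0.078*(3.99 + -8.16)/2 = -0.1626

-0.1626 m/s


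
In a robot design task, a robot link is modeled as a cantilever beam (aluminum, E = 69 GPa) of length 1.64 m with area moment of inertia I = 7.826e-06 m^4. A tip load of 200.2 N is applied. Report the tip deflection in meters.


delta = F*L^3/(3*E*I) = 200.2*1.64^3/(3*6.900e+10*7.826e-06)
      = 883.0709888/1619982 = 5.4511e-04

5.4511e-04 m


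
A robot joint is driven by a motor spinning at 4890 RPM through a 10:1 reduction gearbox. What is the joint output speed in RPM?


omega_joint = omega_motor / N = 4890 / 10 = 489.0000

489.0000 RPM


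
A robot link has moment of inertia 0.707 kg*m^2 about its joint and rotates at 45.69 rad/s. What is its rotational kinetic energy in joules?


KE = (1/2)*I*omega^2 = 0.5*0.707*45.69^2 = 737.9582

737.9582 J


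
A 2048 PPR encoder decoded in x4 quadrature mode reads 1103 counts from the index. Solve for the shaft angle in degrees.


angle = counts * 360 / (PPR*4) = 1103 * 360 / 8192 = 48.4717

48.4717 degrees


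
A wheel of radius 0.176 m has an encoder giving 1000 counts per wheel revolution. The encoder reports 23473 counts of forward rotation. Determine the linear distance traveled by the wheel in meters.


revs = 23473/1000 = 23.473000
d = revs * 2*pi*r = 23.473000 * 2*pi*0.176 = 25.9574

25.9574 m


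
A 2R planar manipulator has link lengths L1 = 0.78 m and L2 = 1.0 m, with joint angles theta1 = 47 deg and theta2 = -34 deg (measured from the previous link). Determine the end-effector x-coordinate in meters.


x = L1*cos(th1) + L2*cos(th1+th2) = 0.78*cos(47 deg) + 1.0*cos(13 deg) = 1.5063

1.5063 m


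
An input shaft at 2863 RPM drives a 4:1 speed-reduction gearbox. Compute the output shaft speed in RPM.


omega_out = omega_in / N = 2863 / 4 = 715.7500

715.7500 RPM


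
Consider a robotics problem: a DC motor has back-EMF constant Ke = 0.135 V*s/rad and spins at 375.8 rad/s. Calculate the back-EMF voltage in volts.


V_emf = Ke * omega = 0.135*375.8 = 50.7330

50.7330 V


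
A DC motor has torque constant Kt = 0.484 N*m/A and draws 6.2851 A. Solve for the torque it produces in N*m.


tau = Kt * I = 0.484*6.2851 = 3.0420

3.0420 N*m


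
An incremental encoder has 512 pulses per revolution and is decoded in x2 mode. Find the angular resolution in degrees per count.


resolution = 360 / (PPR * 2) = 360 / 1024 = 0.3516

0.3516 degrees


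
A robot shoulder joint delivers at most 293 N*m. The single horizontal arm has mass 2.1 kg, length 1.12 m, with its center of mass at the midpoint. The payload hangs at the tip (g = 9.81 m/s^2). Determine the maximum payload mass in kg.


tau_arm = m_arm*g*(L/2) = 2.1*9.81*1.12/2 = 11.5366 N*m
tau_payload = tau_max - tau_arm = 293 - 11.5366 = 281.4634
m_payload = tau_payload / (g*L) = 281.4634 / (9.81*1.12) = 25.6174

25.6174 kg


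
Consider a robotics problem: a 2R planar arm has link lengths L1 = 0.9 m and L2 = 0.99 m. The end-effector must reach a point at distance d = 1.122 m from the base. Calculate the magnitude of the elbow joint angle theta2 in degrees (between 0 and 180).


cos(th2) = (d^2 - L1^2 - L2^2)/(2*L1*L2) = (1.122^2 - 0.9^2 - 0.99^2)/(2*0.9*0.99) = -0.29810101
th2 = acos(-0.29810101) = 107.3436 deg

107.3436 degrees


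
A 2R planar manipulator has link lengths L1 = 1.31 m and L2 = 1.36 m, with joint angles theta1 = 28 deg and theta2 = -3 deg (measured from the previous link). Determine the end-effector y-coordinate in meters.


y = L1*sin(th1) + L2*sin(th1+th2) = 1.31*sin(28 deg) + 1.36*sin(25 deg) = 1.1898

1.1898 m


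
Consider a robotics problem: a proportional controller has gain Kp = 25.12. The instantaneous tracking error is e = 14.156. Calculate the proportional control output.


u_P = Kp * e = 25.12 * 14.156 = 355.5987

355.5987


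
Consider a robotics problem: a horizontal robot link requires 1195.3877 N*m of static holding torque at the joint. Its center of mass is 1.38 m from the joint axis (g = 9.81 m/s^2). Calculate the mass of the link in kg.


m = tau / (g*L) = 1195.3877 / (9.81 * 1.38) = 88.3000

88.3000 kg


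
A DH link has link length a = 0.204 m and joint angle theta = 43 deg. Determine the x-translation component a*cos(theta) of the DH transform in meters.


a*cos(theta) = 0.204*cos(43 deg) = 0.1492

0.1492 m


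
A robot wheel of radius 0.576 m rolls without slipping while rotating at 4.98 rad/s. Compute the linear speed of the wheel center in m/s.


v = omega * r = 4.98 * 0.576 = 2.8685

2.8685 m/s


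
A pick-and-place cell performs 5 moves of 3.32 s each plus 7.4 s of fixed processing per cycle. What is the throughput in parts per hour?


T_cycle = 5*3.32 + 7.4 = 24.0000 s
rate = 3600/T = 150.0000

150.0000 parts/hour


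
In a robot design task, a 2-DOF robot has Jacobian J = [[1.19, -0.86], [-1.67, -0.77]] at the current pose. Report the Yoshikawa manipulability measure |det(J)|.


det(J) = 1.19*-0.77 - (-0.86)*(-1.67) = -2.3525
|det(J)| = 2.3525

2.3525


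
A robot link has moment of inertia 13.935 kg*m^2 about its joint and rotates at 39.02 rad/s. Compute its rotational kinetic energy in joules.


KE = (1/2)*I*omega^2 = 0.5*13.935*39.02^2 = 10608.4396

10608.4396 J


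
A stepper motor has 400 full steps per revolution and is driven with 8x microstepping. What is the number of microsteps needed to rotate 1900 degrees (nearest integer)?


step_size = 360/(400*8) = 360/3200 = 0.112500 deg
n = 1900/(360/3200) = 1900*3200/360 = 16888.8889 -> 16889

16889 steps


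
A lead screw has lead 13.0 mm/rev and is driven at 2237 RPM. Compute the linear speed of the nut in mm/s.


v = lead * (RPM/60) = 13.0*2237/60 = 484.6833

484.6833 mm/s


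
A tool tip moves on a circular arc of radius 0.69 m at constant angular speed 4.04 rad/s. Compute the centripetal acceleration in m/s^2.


a_c = omega^2 * r = 4.04^2 * 0.69 = 11.2619

11.2619 m/s^2


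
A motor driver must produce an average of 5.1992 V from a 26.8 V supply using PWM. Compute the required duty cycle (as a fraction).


D = V_avg/V_supply = 5.1992/26.8 = 0.1940

0.1940


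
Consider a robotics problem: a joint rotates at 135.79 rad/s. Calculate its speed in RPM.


RPM = 135.79 * 60/(2*pi) = 1296.6990

1296.6990 RPM


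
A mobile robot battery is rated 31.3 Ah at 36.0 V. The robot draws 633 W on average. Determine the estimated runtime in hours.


E = 31.3*36.0 = 1126.8000 Wh
t = E/P = 1126.8000/633 = 1.7801

1.7801 hours


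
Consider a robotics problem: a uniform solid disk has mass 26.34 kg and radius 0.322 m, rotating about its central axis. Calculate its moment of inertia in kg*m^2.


I = (1/2)*m*R^2 = 0.5*26.34*0.322^2 = 1.3655

1.3655 kg*m^2


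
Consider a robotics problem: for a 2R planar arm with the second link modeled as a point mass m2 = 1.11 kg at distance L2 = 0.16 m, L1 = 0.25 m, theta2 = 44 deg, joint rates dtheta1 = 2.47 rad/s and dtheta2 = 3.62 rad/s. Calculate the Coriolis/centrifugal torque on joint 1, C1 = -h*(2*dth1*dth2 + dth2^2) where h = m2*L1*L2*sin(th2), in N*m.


h = m2*L1*L2*sin(th2) = 1.11*0.25*0.16*sin(44 deg) = 0.030843
C1 = -h*(2*2.47*3.62 + 3.62^2) = -0.030843*30.9872 = -0.9557

-0.9557 N*m


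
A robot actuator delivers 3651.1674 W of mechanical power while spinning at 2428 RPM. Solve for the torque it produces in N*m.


omega = 2428 * 2*pi/60 = 254.259565 rad/s
tau = P / omega = 3651.1674 / 254.259565 = 14.3600

14.3600 N*m


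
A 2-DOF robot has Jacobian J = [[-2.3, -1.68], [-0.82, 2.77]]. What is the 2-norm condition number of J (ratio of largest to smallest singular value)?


JJ^T eigenvalues: trace(JJ^T) = 16.4577, det(JJ^T) = det(J)^2 = 60.04080196
s_max^2 = (16.4577 + sqrt(30.69268145))/2 = 10.99889880
s_min^2 = (16.4577 - sqrt(30.69268145))/2 = 5.45880120
kappa = s_max/s_min = sqrt(10.99889880/5.45880120) = 1.4195

1.4195


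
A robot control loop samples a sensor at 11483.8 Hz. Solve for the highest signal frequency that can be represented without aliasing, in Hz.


f_max = f_s/2 = 11483.8/2 = 5741.9000

5741.9000 Hz


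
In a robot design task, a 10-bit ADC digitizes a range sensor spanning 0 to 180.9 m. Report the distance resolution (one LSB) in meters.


res = range / 2^n = 180.9/2^10 = 180.9/1024 = 0.1767

0.1767 m


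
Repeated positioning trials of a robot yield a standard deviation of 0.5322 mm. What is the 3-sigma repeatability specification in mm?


repeatability = 3*sigma = 3*0.5322 = 1.5966

1.5966 mm


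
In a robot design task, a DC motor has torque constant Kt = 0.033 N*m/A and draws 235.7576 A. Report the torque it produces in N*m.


tau = Kt * I = 0.033*235.7576 = 7.7800

7.7800 N*m


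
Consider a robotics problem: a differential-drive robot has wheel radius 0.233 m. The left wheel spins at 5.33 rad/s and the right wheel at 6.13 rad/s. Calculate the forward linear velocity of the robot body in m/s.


v = r*(wR + wL)/2 = 0.233*(6.13 + 5.33)/2 = 1.3351

1.3351 m/s
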